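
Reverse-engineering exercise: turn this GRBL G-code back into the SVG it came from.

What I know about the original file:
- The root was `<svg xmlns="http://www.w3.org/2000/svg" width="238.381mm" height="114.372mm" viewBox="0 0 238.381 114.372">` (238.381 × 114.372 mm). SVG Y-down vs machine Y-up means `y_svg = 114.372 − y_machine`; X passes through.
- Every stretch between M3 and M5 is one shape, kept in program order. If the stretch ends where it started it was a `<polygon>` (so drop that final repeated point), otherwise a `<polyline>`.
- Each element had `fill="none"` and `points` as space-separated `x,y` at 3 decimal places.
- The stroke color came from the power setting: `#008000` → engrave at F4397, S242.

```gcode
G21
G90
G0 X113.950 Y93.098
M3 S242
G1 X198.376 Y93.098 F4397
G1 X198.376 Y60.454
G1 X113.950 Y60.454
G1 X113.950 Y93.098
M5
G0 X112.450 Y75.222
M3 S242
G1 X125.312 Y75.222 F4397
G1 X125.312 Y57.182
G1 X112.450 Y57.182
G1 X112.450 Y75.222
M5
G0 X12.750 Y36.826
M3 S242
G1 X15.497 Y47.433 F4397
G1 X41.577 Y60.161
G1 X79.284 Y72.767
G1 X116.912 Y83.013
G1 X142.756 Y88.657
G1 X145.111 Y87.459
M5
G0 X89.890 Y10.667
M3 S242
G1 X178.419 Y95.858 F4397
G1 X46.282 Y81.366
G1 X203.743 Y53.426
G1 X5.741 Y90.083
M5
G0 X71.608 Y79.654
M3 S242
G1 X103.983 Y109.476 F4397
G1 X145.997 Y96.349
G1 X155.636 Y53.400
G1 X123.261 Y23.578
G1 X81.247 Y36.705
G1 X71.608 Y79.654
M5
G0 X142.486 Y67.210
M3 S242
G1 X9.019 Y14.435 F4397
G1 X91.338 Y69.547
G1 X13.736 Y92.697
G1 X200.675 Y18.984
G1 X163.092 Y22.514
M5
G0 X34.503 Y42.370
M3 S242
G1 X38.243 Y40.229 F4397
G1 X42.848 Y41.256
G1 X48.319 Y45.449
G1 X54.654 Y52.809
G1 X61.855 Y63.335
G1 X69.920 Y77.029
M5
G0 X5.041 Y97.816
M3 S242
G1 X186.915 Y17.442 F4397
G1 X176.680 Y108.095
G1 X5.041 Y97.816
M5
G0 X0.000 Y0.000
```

Machine Y-up, SVG Y-down with viewBox height 114.372, so y_svg = 114.372 − y_machine; X carries over. Every run uses S242, so all elements get stroke `#008000` (engrave).

Run 1: The run returns to its start, so emit a `<polygon>` with points (Y-flipped): 113.950,21.274 198.376,21.274 198.376,53.918 113.950,53.918.

Run 2: The run returns to its start, so emit a `<polygon>` with points (Y-flipped): 112.450,39.150 125.312,39.150 125.312,57.190 112.450,57.190.

Run 3: The run is open, so emit a `<polyline>` with points (Y-flipped): 12.750,77.546 15.497,66.939 41.577,54.211 79.284,41.605 116.912,31.359 142.756,25.715 145.111,26.913.

Run 4: The run is open, so emit a `<polyline>` with points (Y-flipped): 89.890,103.705 178.419,18.514 46.282,33.006 203.743,60.946 5.741,24.289.

Run 5: The run returns to its start, so emit a `<polygon>` with points (Y-flipped): 71.608,34.718 103.983,4.896 145.997,18.023 155.636,60.972 123.261,90.794 81.247,77.667.

Run 6: The run is open, so emit a `<polyline>` with points (Y-flipped): 142.486,47.162 9.019,99.937 91.338,44.825 13.736,21.675 200.675,95.388 163.092,91.858.

Run 7: The run is open, so emit a `<polyline>` with points (Y-flipped): 34.503,72.002 38.243,74.143 42.848,73.116 48.319,68.923 54.654,61.563 61.855,51.037 69.920,37.343.

Run 8: The run returns to its start, so emit a `<polygon>` with points (Y-flipped): 5.041,16.556 186.915,96.930 176.680,6.277.

<svg xmlns="http://www.w3.org/2000/svg" width="238.381mm" height="114.372mm" viewBox="0 0 238.381 114.372">
  <polygon points="113.950,21.274 198.376,21.274 198.376,53.918 113.950,53.918" fill="none" stroke="#008000"/>
  <polygon points="112.450,39.150 125.312,39.150 125.312,57.190 112.450,57.190" fill="none" stroke="#008000"/>
  <polyline points="12.750,77.546 15.497,66.939 41.577,54.211 79.284,41.605 116.912,31.359 142.756,25.715 145.111,26.913" fill="none" stroke="#008000"/>
  <polyline points="89.890,103.705 178.419,18.514 46.282,33.006 203.743,60.946 5.741,24.289" fill="none" stroke="#008000"/>
  <polygon points="71.608,34.718 103.983,4.896 145.997,18.023 155.636,60.972 123.261,90.794 81.247,77.667" fill="none" stroke="#008000"/>
  <polyline points="142.486,47.162 9.019,99.937 91.338,44.825 13.736,21.675 200.675,95.388 163.092,91.858" fill="none" stroke="#008000"/>
  <polyline points="34.503,72.002 38.243,74.143 42.848,73.116 48.319,68.923 54.654,61.563 61.855,51.037 69.920,37.343" fill="none" stroke="#008000"/>
  <polygon points="5.041,16.556 186.915,96.930 176.680,6.277" fill="none" stroke="#008000"/>
</svg>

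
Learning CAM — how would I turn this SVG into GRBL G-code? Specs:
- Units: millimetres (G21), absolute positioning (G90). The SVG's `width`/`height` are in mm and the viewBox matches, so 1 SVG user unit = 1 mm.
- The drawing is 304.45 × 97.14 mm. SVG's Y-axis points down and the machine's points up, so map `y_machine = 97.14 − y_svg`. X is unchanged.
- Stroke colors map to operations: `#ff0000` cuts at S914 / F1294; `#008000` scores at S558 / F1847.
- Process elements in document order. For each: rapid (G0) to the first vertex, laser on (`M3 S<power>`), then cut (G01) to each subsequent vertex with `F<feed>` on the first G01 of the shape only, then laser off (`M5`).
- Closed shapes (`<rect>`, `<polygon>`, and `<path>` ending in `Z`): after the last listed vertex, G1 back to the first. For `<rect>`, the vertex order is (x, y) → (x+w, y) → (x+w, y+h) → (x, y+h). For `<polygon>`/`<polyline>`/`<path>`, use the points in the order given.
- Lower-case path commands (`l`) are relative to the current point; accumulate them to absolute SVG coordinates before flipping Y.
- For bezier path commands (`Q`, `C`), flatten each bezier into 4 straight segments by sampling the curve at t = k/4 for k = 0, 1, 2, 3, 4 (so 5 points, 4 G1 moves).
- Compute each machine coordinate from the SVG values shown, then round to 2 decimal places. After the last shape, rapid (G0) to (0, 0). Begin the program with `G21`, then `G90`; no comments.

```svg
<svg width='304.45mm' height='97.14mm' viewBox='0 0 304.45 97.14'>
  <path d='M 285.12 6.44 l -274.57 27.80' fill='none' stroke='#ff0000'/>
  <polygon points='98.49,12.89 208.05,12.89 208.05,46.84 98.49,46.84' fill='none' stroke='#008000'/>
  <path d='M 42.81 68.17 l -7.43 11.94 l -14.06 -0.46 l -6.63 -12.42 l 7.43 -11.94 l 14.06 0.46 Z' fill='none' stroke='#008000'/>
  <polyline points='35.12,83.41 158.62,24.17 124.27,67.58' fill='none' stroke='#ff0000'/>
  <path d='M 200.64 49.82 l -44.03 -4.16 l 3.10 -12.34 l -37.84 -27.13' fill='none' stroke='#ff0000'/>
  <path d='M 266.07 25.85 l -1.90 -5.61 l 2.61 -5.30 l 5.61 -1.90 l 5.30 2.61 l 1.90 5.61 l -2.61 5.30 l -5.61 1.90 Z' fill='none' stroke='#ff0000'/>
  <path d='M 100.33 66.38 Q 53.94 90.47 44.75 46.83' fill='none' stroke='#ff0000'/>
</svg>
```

viewBox `0 0 304.45 97.14` with mm width/height → 1 unit = 1 mm. Flip: y_m = 97.14 − y_svg.

**Shape 1** — `<path>` line segment, stroke `#ff0000` → cut (S914, F1294). Machine vertices: (285.12,90.70) → (10.55,62.90). Open path.

**Shape 2** — `<polygon>` rectangle, stroke `#008000` → score (S558, F1847). Machine vertices: (98.49,84.25) → (208.05,84.25) → (208.05,50.30) → (98.49,50.30) → (98.49,84.25). Closed: final G1 returns to the first vertex.

**Shape 3** — `<path>` regular polygon, stroke `#008000` → score (S558, F1847). Machine vertices: (42.81,28.97) → (35.38,17.03) → (21.32,17.49) → (14.69,29.91) → (22.12,41.85) → (36.18,41.39) → (42.81,28.97). Closed: final G1 returns to the first vertex.

**Shape 4** — `<polyline>` open polyline, stroke `#ff0000` → cut (S914, F1294). Machine vertices: (35.12,13.73) → (158.62,72.97) → (124.27,29.56). Open path.

**Shape 5** — `<path>` open polyline, stroke `#ff0000` → cut (S914, F1294). Machine vertices: (200.64,47.32) → (156.61,51.48) → (159.71,63.82) → (121.87,90.95). Open path.

**Shape 6** — `<path>` regular polygon, stroke `#ff0000` → cut (S914, F1294). Machine vertices: (266.07,71.29) → (264.17,76.90) → (266.78,82.20) → (272.39,84.10) → (277.69,81.49) → (279.59,75.88) → (276.98,70.58) → (271.37,68.68) → (266.07,71.29). Closed: final G1 returns to the first vertex.

**Shape 7** — `<path>` quadratic bezier, stroke `#ff0000` → cut (S914, F1294). Control points (SVG): P0=(100.33,66.38), P1=(53.94,90.47), P2=(44.75,46.83); sampled at t=k/4. Machine vertices: (100.33,30.76) → (79.46,22.95) → (63.24,23.60) → (51.67,32.72) → (44.75,50.31). Open path.

G21
G90
G0 X285.12 Y90.70
M3 S914
G01 X10.55 Y62.90 F1294
M5
G0 X98.49 Y84.25
M3 S558
G01 X208.05 Y84.25 F1847
G01 X208.05 Y50.30
G01 X98.49 Y50.30
G01 X98.49 Y84.25
M5
G0 X42.81 Y28.97
M3 S558
G01 X35.38 Y17.03 F1847
G01 X21.32 Y17.49
G01 X14.69 Y29.91
G01 X22.12 Y41.85
G01 X36.18 Y41.39
G01 X42.81 Y28.97
M5
G0 X35.12 Y13.73
M3 S914
G01 X158.62 Y72.97 F1294
G01 X124.27 Y29.56
M5
G0 X200.64 Y47.32
M3 S914
G01 X156.61 Y51.48 F1294
G01 X159.71 Y63.82
G01 X121.87 Y90.95
M5
G0 X266.07 Y71.29
M3 S914
G01 X264.17 Y76.90 F1294
G01 X266.78 Y82.20
G01 X272.39 Y84.10
G01 X277.69 Y81.49
G01 X279.59 Y75.88
G01 X276.98 Y70.58
G01 X271.37 Y68.68
G01 X266.07 Y71.29
M5
G0 X100.33 Y30.76
M3 S914
G01 X79.46 Y22.95 F1294
G01 X63.24 Y23.60
G01 X51.67 Y32.72
G01 X44.75 Y50.31
M5
G0 X0.00 Y0.00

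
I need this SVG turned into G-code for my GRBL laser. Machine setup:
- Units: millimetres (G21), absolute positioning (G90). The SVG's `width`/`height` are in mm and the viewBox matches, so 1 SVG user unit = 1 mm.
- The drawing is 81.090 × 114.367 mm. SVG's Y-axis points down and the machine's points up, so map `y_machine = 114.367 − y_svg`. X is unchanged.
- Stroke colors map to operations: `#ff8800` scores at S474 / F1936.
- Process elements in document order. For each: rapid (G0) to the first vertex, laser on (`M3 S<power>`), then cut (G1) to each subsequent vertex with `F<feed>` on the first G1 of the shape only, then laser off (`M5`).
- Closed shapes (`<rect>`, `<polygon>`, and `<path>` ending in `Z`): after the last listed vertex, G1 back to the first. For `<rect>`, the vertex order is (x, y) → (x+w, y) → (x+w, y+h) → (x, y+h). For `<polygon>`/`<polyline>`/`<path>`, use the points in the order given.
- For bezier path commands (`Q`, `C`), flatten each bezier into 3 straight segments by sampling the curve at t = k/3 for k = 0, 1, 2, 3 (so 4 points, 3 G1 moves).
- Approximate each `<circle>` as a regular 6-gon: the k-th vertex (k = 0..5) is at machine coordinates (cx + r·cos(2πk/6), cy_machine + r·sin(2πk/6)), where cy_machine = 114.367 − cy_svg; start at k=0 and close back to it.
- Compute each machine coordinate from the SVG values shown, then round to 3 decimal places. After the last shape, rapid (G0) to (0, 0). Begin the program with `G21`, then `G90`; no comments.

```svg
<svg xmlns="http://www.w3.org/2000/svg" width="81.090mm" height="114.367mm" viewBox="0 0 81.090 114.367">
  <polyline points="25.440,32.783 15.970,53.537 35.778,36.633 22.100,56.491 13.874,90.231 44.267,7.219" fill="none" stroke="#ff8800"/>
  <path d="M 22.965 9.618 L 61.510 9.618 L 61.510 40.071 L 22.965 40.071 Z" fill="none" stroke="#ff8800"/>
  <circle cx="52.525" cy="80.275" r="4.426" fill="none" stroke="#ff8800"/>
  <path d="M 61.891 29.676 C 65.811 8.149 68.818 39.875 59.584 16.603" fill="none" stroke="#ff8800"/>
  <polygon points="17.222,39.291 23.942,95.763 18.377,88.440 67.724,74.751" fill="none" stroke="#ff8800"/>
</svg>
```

G21
G90
G0 X25.440 Y81.584
M3 S474
G1 X15.970 Y60.830 F1936
G1 X35.778 Y77.734
G1 X22.100 Y57.876
G1 X13.874 Y24.136
G1 X44.267 Y107.148
M5
G0 X22.965 Y104.749
M3 S474
G1 X61.510 Y104.749 F1936
G1 X61.510 Y74.296
G1 X22.965 Y74.296
G1 X22.965 Y104.749
M5
G0 X56.951 Y34.092
M3 S474
G1 X54.738 Y37.925 F1936
G1 X50.312 Y37.925
G1 X48.099 Y34.092
G1 X50.312 Y30.259
G1 X54.738 Y30.259
G1 X56.951 Y34.092
M5
G0 X61.891 Y84.691
M3 S474
G1 X65.087 Y92.476 F1936
G1 X65.157 Y88.815
G1 X59.584 Y97.764
M5
G0 X17.222 Y75.076
M3 S474
G1 X23.942 Y18.604 F1936
G1 X18.377 Y25.927
G1 X67.724 Y39.616
G1 X17.222 Y75.076
M5
G0 X0.000 Y0.000

viewBox `0 0 81.090 114.367` with mm width/height → 1 unit = 1 mm. Flip: y_m = 114.367 − y_svg.

**Shape 1** — `<polyline>` open polyline, stroke `#ff8800` → score (S474, F1936). Machine vertices: (25.440,81.584) → (15.970,60.830) → (35.778,77.734) → (22.100,57.876) → (13.874,24.136) → (44.267,107.148). Open path.

**Shape 2** — `<path>` rectangle, stroke `#ff8800` → score (S474, F1936). Machine vertices: (22.965,104.749) → (61.510,104.749) → (61.510,74.296) → (22.965,74.296) → (22.965,104.749). Closed: final G1 returns to the first vertex.

**Shape 3** — `<circle>` circle, stroke `#ff8800` → score (S474, F1936). Machine vertices: (56.951,34.092) → (54.738,37.925) → (50.312,37.925) → (48.099,34.092) → (50.312,30.259) → (54.738,30.259) → (56.951,34.092). Closed: final G1 returns to the first vertex.

**Shape 4** — `<path>` cubic bezier, stroke `#ff8800` → score (S474, F1936). Control points (SVG): P0=(61.891,29.676), P1=(65.811,8.149), P2=(68.818,39.875), P3=(59.584,16.603); sampled at t=k/3. Machine vertices: (61.891,84.691) → (65.087,92.476) → (65.157,88.815) → (59.584,97.764). Open path.

**Shape 5** — `<polygon>` closed polygon, stroke `#ff8800` → score (S474, F1936). Machine vertices: (17.222,75.076) → (23.942,18.604) → (18.377,25.927) → (67.724,39.616) → (17.222,75.076). Closed: final G1 returns to the first vertex.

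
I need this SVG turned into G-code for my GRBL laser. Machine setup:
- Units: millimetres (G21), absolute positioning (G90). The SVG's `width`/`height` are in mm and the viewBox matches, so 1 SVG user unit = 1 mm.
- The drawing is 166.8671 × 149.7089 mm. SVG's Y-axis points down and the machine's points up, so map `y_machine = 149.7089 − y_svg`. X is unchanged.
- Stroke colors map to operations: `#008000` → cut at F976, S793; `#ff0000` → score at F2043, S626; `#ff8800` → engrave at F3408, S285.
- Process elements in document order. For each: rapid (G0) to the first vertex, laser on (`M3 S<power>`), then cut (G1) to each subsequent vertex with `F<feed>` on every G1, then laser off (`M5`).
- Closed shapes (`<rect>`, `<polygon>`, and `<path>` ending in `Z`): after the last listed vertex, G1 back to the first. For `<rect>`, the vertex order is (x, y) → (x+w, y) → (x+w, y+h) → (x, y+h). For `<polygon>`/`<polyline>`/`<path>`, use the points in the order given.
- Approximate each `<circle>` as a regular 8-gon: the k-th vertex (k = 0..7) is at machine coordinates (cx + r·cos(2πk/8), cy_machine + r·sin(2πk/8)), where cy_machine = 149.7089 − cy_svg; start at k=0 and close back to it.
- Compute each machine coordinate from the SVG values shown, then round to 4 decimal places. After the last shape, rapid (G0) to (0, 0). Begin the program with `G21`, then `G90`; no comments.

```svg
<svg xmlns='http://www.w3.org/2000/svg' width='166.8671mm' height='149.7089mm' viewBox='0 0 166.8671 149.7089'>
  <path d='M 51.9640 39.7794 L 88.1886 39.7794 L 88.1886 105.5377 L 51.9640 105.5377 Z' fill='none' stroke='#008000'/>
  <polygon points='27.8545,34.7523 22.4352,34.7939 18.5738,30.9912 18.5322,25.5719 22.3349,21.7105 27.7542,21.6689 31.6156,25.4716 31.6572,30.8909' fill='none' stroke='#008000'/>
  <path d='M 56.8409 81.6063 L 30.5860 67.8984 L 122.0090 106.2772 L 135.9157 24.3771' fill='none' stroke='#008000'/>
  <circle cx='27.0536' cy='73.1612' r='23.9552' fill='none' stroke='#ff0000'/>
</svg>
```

G21
G90
G0 X51.9640 Y109.9295
M3 S793
G1 X88.1886 Y109.9295 F976
G1 X88.1886 Y44.1712 F976
G1 X51.9640 Y44.1712 F976
G1 X51.9640 Y109.9295 F976
M5
G0 X27.8545 Y114.9566
M3 S793
G1 X22.4352 Y114.9150 F976
G1 X18.5738 Y118.7177 F976
G1 X18.5322 Y124.1370 F976
G1 X22.3349 Y127.9984 F976
G1 X27.7542 Y128.0400 F976
G1 X31.6156 Y124.2373 F976
G1 X31.6572 Y118.8180 F976
G1 X27.8545 Y114.9566 F976
M5
G0 X56.8409 Y68.1026
M3 S793
G1 X30.5860 Y81.8105 F976
G1 X122.0090 Y43.4317 F976
G1 X135.9157 Y125.3318 F976
M5
G0 X51.0088 Y76.5477
M3 S626
G1 X43.9925 Y93.4866 F2043
G1 X27.0536 Y100.5029 F2043
G1 X10.1147 Y93.4866 F2043
G1 X3.0984 Y76.5477 F2043
G1 X10.1147 Y59.6088 F2043
G1 X27.0536 Y52.5925 F2043
G1 X43.9925 Y59.6088 F2043
G1 X51.0088 Y76.5477 F2043
M5
G0 X0.0000 Y0.0000

Since the viewBox matches the mm dimensions, user units are millimetres directly. The only transform is the Y-flip y_m = 149.7089 − y_svg.

Shape 1 is a rectangle drawn with `<path>`. Its stroke #008000 means cut at S793, F976. After flipping Y the toolpath is (51.9640,109.9295) → (88.1886,109.9295) → (88.1886,44.1712) → (51.9640,44.1712) → (51.9640,109.9295), returning to the start.

Shape 2 is a regular polygon drawn with `<polygon>`. Its stroke #008000 means cut at S793, F976. After flipping Y the toolpath is (27.8545,114.9566) → (22.4352,114.9150) → (18.5738,118.7177) → (18.5322,124.1370) → (22.3349,127.9984) → (27.7542,128.0400) → (31.6156,124.2373) → (31.6572,118.8180) → (27.8545,114.9566), returning to the start.

Shape 3 is a open polyline drawn with `<path>`. Its stroke #008000 means cut at S793, F976. After flipping Y the toolpath is (56.8409,68.1026) → (30.5860,81.8105) → (122.0090,43.4317) → (135.9157,125.3318).

Shape 4 is a circle drawn with `<circle>`. Its stroke #ff0000 means score at S626, F2043. After flipping Y the toolpath is (51.0088,76.5477) → (43.9925,93.4866) → (27.0536,100.5029) → (10.1147,93.4866) → (3.0984,76.5477) → (10.1147,59.6088) → (27.0536,52.5925) → (43.9925,59.6088) → (51.0088,76.5477), returning to the start.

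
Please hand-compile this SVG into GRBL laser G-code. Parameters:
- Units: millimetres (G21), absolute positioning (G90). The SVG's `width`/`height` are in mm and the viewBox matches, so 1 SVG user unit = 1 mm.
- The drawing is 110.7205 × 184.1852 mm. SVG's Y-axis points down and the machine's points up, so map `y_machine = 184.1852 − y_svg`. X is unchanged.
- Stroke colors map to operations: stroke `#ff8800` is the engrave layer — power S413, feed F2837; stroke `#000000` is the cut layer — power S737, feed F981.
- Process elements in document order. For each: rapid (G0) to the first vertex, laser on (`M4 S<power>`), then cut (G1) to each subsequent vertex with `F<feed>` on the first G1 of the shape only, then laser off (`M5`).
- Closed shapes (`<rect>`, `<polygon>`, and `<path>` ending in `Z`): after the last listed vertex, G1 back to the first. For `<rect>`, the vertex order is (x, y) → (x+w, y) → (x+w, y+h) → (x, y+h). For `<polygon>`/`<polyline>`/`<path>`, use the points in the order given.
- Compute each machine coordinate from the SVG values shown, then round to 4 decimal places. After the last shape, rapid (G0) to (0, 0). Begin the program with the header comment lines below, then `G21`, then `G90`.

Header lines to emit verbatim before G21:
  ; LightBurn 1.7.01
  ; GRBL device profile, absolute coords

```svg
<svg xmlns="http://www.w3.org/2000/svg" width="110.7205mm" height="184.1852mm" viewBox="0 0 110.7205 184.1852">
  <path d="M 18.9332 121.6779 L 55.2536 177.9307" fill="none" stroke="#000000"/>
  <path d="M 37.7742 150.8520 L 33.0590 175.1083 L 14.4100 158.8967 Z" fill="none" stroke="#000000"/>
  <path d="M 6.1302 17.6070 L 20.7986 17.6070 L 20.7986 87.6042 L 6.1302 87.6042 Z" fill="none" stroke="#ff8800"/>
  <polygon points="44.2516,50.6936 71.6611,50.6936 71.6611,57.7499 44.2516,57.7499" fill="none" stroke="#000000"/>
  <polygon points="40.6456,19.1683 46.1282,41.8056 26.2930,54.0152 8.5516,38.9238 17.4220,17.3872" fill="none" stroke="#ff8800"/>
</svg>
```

; LightBurn 1.7.01
; GRBL device profile, absolute coords
G21
G90
G0 X18.9332 Y62.5073
M4 S737
G1 X55.2536 Y6.2545 F981
M5
G0 X37.7742 Y33.3332
M4 S737
G1 X33.0590 Y9.0769 F981
G1 X14.4100 Y25.2885
G1 X37.7742 Y33.3332
M5
G0 X6.1302 Y166.5782
M4 S413
G1 X20.7986 Y166.5782 F2837
G1 X20.7986 Y96.5810
G1 X6.1302 Y96.5810
G1 X6.1302 Y166.5782
M5
G0 X44.2516 Y133.4916
M4 S737
G1 X71.6611 Y133.4916 F981
G1 X71.6611 Y126.4353
G1 X44.2516 Y126.4353
G1 X44.2516 Y133.4916
M5
G0 X40.6456 Y165.0169
M4 S413
G1 X46.1282 Y142.3796 F2837
G1 X26.2930 Y130.1700
G1 X8.5516 Y145.2614
G1 X17.4220 Y166.7980
G1 X40.6456 Y165.0169
M5
G0 X0.0000 Y0.0000

Since the viewBox matches the mm dimensions, user units are millimetres directly. The only transform is the Y-flip y_m = 184.1852 − y_svg.

Shape 1 is a line segment drawn with `<path>`. Its stroke #000000 means cut at S737, F981. After flipping Y the toolpath is (18.9332,62.5073) → (55.2536,6.2545).

Shape 2 is a regular polygon drawn with `<path>`. Its stroke #000000 means cut at S737, F981. After flipping Y the toolpath is (37.7742,33.3332) → (33.0590,9.0769) → (14.4100,25.2885) → (37.7742,33.3332), returning to the start.

Shape 3 is a rectangle drawn with `<path>`. Its stroke #ff8800 means engrave at S413, F2837. After flipping Y the toolpath is (6.1302,166.5782) → (20.7986,166.5782) → (20.7986,96.5810) → (6.1302,96.5810) → (6.1302,166.5782), returning to the start.

Shape 4 is a rectangle drawn with `<polygon>`. Its stroke #000000 means cut at S737, F981. After flipping Y the toolpath is (44.2516,133.4916) → (71.6611,133.4916) → (71.6611,126.4353) → (44.2516,126.4353) → (44.2516,133.4916), returning to the start.

Shape 5 is a regular polygon drawn with `<polygon>`. Its stroke #ff8800 means engrave at S413, F2837. After flipping Y the toolpath is (40.6456,165.0169) → (46.1282,142.3796) → (26.2930,130.1700) → (8.5516,145.2614) → (17.4220,166.7980) → (40.6456,165.0169), returning to the start.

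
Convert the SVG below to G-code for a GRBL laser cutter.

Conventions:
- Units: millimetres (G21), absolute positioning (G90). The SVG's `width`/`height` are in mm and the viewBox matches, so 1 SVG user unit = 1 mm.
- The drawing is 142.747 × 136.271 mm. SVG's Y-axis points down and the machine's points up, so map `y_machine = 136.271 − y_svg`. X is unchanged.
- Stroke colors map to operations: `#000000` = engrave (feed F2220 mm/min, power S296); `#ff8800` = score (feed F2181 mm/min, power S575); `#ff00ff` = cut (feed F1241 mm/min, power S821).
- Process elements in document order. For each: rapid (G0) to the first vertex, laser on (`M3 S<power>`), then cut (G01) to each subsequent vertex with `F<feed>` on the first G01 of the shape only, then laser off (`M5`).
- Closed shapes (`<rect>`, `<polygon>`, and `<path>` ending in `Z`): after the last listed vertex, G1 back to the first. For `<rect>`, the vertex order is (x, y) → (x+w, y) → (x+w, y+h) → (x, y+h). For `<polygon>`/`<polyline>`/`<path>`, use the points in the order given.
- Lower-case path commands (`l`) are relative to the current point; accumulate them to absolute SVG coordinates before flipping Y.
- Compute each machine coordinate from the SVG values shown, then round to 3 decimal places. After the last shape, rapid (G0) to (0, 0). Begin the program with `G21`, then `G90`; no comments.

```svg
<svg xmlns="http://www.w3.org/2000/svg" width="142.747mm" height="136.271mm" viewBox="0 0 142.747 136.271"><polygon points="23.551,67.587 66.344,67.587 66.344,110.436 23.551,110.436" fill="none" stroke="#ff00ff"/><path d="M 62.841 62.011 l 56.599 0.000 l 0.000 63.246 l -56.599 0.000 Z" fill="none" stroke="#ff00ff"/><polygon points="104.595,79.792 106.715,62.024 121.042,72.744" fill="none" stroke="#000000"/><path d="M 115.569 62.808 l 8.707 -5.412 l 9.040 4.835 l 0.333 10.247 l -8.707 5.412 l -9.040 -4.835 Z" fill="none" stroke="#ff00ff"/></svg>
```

G21
G90
G0 X23.551 Y68.684
M3 S821
G01 X66.344 Y68.684 F1241
G01 X66.344 Y25.835
G01 X23.551 Y25.835
G01 X23.551 Y68.684
M5
G0 X62.841 Y74.260
M3 S821
G01 X119.440 Y74.260 F1241
G01 X119.440 Y11.014
G01 X62.841 Y11.014
G01 X62.841 Y74.260
M5
G0 X104.595 Y56.479
M3 S296
G01 X106.715 Y74.247 F2220
G01 X121.042 Y63.527
G01 X104.595 Y56.479
M5
G0 X115.569 Y73.463
M3 S821
G01 X124.276 Y78.875 F1241
G01 X133.316 Y74.040
G01 X133.649 Y63.793
G01 X124.942 Y58.381
G01 X115.902 Y63.216
G01 X115.569 Y73.463
M5
G0 X0.000 Y0.000

viewBox `0 0 142.747 136.271` with mm width/height → 1 unit = 1 mm. Flip: y_m = 136.271 − y_svg.

**Shape 1** — `<polygon>` rectangle, stroke `#ff00ff` → cut (S821, F1241). Machine vertices: (23.551,68.684) → (66.344,68.684) → (66.344,25.835) → (23.551,25.835) → (23.551,68.684). Closed: final G1 returns to the first vertex.

**Shape 2** — `<path>` rectangle, stroke `#ff00ff` → cut (S821, F1241). Machine vertices: (62.841,74.260) → (119.440,74.260) → (119.440,11.014) → (62.841,11.014) → (62.841,74.260). Closed: final G1 returns to the first vertex.

**Shape 3** — `<polygon>` regular polygon, stroke `#000000` → engrave (S296, F2220). Machine vertices: (104.595,56.479) → (106.715,74.247) → (121.042,63.527) → (104.595,56.479). Closed: final G1 returns to the first vertex.

**Shape 4** — `<path>` regular polygon, stroke `#ff00ff` → cut (S821, F1241). Machine vertices: (115.569,73.463) → (124.276,78.875) → (133.316,74.040) → (133.649,63.793) → (124.942,58.381) → (115.902,63.216) → (115.569,73.463). Closed: final G1 returns to the first vertex.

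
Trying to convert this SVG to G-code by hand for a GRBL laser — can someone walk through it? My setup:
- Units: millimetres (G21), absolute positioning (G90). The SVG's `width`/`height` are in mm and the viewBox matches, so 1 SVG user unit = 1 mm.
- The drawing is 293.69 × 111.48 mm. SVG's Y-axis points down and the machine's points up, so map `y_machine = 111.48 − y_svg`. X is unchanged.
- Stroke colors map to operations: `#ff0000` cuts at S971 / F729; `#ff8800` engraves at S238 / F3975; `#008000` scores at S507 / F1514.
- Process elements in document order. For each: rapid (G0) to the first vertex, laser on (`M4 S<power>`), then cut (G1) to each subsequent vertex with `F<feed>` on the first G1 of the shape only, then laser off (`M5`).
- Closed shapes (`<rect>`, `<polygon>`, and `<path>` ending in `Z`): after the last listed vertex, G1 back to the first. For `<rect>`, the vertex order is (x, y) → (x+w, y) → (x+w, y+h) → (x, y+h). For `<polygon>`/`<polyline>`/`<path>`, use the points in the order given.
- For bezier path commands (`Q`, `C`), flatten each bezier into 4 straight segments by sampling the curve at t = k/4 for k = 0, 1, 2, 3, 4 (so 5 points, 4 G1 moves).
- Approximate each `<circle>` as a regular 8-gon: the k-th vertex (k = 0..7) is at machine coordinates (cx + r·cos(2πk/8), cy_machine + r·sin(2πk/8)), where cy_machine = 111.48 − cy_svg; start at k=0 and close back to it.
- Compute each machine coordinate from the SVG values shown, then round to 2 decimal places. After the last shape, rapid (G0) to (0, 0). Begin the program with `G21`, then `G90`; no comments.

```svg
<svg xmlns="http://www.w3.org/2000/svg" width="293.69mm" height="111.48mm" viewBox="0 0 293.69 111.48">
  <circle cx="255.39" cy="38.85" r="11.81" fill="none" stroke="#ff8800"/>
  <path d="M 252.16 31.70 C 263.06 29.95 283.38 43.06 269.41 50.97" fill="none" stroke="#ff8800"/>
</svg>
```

1 u = 1 mm; y_m = 111.48 − y.

[1] `<circle>` circle, #ff8800→engrave S238 F3975: (267.20,72.63) → (263.74,80.98) → (255.39,84.44) → (247.04,80.98) → (243.58,72.63) → (247.04,64.28) → (255.39,60.82) → (263.74,64.28) → (267.20,72.63) (closed)

[2] `<path>` cubic bezier, #ff8800→engrave S238 F3975: (252.16,79.78) → (261.42,78.62) → (270.11,73.77) → (274.14,67.10) → (269.41,60.51)

G21
G90
G0 X267.20 Y72.63
M4 S238
G1 X263.74 Y80.98 F3975
G1 X255.39 Y84.44
G1 X247.04 Y80.98
G1 X243.58 Y72.63
G1 X247.04 Y64.28
G1 X255.39 Y60.82
G1 X263.74 Y64.28
G1 X267.20 Y72.63
M5
G0 X252.16 Y79.78
M4 S238
G1 X261.42 Y78.62 F3975
G1 X270.11 Y73.77
G1 X274.14 Y67.10
G1 X269.41 Y60.51
M5
G0 X0.00 Y0.00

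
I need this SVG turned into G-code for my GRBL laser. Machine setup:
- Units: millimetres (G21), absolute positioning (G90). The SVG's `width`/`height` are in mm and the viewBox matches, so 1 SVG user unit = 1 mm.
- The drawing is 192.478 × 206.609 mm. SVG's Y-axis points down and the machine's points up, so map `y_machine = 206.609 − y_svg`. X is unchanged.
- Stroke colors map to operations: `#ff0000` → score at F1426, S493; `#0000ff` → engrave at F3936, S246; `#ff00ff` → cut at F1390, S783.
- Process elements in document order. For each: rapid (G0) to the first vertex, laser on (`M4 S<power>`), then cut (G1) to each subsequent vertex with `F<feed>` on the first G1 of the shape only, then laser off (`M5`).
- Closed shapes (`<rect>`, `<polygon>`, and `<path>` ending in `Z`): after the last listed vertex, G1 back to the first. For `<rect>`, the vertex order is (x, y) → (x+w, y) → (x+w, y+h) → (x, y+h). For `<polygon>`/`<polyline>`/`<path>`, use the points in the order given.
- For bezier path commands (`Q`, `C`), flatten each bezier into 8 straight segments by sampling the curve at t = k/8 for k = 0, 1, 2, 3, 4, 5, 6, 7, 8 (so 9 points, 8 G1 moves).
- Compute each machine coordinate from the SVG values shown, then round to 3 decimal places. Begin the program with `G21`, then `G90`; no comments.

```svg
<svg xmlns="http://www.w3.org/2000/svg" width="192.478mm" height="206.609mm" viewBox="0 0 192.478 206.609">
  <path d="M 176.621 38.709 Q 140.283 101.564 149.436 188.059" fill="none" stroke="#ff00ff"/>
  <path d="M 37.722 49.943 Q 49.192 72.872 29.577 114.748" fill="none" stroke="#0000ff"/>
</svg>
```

Since the viewBox matches the mm dimensions, user units are millimetres directly. The only transform is the Y-flip y_m = 206.609 − y_svg.

Shape 1 is a quadratic bezier drawn with `<path>`. Its stroke #ff00ff means cut at S783, F1390. After flipping Y the toolpath is (176.621,167.900) → (168.247,151.817) → (161.295,134.995) → (155.765,117.434) → (151.656,99.135) → (148.968,80.097) → (147.703,60.320) → (147.859,39.804) → (149.436,18.550).

Shape 2 is a quadratic bezier drawn with `<path>`. Its stroke #0000ff means engrave at S246, F3936. After flipping Y the toolpath is (37.722,156.666) → (40.104,150.638) → (41.514,144.017) → (41.953,136.805) → (41.421,129.000) → (39.917,120.604) → (37.442,111.615) → (33.995,102.034) → (29.577,91.861).

G21
G90
G0 X176.621 Y167.900
M4 S783
G1 X168.247 Y151.817 F1390
G1 X161.295 Y134.995
G1 X155.765 Y117.434
G1 X151.656 Y99.135
G1 X148.968 Y80.097
G1 X147.703 Y60.320
G1 X147.859 Y39.804
G1 X149.436 Y18.550
M5
G0 X37.722 Y156.666
M4 S246
G1 X40.104 Y150.638 F3936
G1 X41.514 Y144.017
G1 X41.953 Y136.805
G1 X41.421 Y129.000
G1 X39.917 Y120.604
G1 X37.442 Y111.615
G1 X33.995 Y102.034
G1 X29.577 Y91.861
M5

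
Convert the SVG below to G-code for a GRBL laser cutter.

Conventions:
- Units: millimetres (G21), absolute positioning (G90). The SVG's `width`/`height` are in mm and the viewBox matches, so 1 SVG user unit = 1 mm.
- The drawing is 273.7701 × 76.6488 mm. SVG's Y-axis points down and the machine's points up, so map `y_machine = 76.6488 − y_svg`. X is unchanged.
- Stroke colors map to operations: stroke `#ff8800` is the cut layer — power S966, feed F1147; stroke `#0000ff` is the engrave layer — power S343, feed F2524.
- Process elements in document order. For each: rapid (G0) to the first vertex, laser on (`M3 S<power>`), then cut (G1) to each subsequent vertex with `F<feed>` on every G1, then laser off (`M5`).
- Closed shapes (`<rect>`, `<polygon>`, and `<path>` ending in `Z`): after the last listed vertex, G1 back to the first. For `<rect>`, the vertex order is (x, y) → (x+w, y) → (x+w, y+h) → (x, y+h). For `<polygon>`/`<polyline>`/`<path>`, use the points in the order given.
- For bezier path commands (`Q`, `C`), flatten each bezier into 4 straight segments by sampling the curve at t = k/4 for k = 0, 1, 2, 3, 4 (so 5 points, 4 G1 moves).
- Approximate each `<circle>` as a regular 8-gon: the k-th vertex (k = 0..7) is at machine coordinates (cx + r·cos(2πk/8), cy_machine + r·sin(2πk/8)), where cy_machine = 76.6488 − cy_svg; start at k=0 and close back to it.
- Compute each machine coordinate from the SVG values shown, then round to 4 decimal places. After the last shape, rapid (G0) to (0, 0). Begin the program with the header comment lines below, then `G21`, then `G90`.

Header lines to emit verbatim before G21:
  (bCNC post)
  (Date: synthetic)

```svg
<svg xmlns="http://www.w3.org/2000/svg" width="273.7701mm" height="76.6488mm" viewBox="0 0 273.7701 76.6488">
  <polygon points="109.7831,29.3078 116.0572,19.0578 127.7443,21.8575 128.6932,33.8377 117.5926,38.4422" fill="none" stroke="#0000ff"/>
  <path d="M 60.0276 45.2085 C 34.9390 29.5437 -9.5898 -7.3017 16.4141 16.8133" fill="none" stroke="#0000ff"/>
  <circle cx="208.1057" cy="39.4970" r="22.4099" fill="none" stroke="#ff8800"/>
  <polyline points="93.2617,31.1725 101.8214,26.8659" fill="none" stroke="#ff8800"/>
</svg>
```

Since the viewBox matches the mm dimensions, user units are millimetres directly. The only transform is the Y-flip y_m = 76.6488 − y_svg.

Shape 1 is a regular polygon drawn with `<polygon>`. Its stroke #0000ff means engrave at S343, F2524. After flipping Y the toolpath is (109.7831,47.3410) → (116.0572,57.5910) → (127.7443,54.7913) → (128.6932,42.8111) → (117.5926,38.2066) → (109.7831,47.3410), returning to the start.

Shape 2 is a cubic bezier drawn with `<path>`. Its stroke #0000ff means engrave at S343, F2524. After flipping Y the toolpath is (60.0276,31.4403) → (38.9719,45.8768) → (19.0612,60.5553) → (8.7302,67.7751) → (16.4141,59.8355).

Shape 3 is a circle drawn with `<circle>`. Its stroke #ff8800 means cut at S966, F1147. After flipping Y the toolpath is (230.5156,37.1518) → (223.9519,52.9980) → (208.1057,59.5617) → (192.2595,52.9980) → (185.6958,37.1518) → (192.2595,21.3056) → (208.1057,14.7419) → (223.9519,21.3056) → (230.5156,37.1518), returning to the start.

Shape 4 is a line segment drawn with `<polyline>`. Its stroke #ff8800 means cut at S966, F1147. After flipping Y the toolpath is (93.2617,45.4763) → (101.8214,49.7829).

(bCNC post)
(Date: synthetic)
G21
G90
G0 X109.7831 Y47.3410
M3 S343
G1 X116.0572 Y57.5910 F2524
G1 X127.7443 Y54.7913 F2524
G1 X128.6932 Y42.8111 F2524
G1 X117.5926 Y38.2066 F2524
G1 X109.7831 Y47.3410 F2524
M5
G0 X60.0276 Y31.4403
M3 S343
G1 X38.9719 Y45.8768 F2524
G1 X19.0612 Y60.5553 F2524
G1 X8.7302 Y67.7751 F2524
G1 X16.4141 Y59.8355 F2524
M5
G0 X230.5156 Y37.1518
M3 S966
G1 X223.9519 Y52.9980 F1147
G1 X208.1057 Y59.5617 F1147
G1 X192.2595 Y52.9980 F1147
G1 X185.6958 Y37.1518 F1147
G1 X192.2595 Y21.3056 F1147
G1 X208.1057 Y14.7419 F1147
G1 X223.9519 Y21.3056 F1147
G1 X230.5156 Y37.1518 F1147
M5
G0 X93.2617 Y45.4763
M3 S966
G1 X101.8214 Y49.7829 F1147
M5
G0 X0.0000 Y0.0000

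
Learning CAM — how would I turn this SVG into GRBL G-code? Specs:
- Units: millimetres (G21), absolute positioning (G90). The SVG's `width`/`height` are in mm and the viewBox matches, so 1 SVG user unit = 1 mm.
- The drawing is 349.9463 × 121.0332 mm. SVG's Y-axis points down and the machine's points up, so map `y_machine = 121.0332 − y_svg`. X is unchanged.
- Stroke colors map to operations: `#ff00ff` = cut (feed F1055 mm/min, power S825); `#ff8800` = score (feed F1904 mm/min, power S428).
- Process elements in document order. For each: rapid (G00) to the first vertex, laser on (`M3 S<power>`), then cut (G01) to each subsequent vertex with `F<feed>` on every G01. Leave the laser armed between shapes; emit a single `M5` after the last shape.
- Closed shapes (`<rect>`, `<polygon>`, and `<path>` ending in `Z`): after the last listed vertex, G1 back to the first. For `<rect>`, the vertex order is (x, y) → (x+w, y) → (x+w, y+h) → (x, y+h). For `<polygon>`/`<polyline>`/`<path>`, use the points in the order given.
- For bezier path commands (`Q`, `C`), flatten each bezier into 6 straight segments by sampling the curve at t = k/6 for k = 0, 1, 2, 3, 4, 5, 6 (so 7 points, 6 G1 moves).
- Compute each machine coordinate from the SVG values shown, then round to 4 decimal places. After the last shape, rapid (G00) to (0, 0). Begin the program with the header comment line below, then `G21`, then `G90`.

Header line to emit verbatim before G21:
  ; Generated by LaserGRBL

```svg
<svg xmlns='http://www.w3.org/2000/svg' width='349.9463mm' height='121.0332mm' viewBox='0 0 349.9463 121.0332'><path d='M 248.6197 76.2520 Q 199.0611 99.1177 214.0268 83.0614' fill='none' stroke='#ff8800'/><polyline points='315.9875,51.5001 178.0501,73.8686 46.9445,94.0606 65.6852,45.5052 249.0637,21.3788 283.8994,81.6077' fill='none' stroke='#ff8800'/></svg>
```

; Generated by LaserGRBL
G21
G90
G00 X248.6197 Y44.7812
M3 S428
G01 X233.8925 Y38.2405 F1904
G01 X222.7500 Y33.8621 F1904
G01 X215.1922 Y31.6460 F1904
G01 X211.2190 Y31.5923 F1904
G01 X210.8306 Y33.7009 F1904
G01 X214.0268 Y37.9718 F1904
G00 X315.9875 Y69.5331
M3 S428
G01 X178.0501 Y47.1646 F1904
G01 X46.9445 Y26.9726 F1904
G01 X65.6852 Y75.5280 F1904
G01 X249.0637 Y99.6544 F1904
G01 X283.8994 Y39.4255 F1904
M5
G00 X0.0000 Y0.0000

1 u = 1 mm; y_m = 121.0332 − y.

[1] `<path>` quadratic bezier, #ff8800→score S428 F1904: (248.6197,44.7812) → (233.8925,38.2405) → (222.7500,33.8621) → (215.1922,31.6460) → (211.2190,31.5923) → (210.8306,33.7009) → (214.0268,37.9718)

[2] `<polyline>` open polyline, #ff8800→score S428 F1904: (315.9875,69.5331) → (178.0501,47.1646) → (46.9445,26.9726) → (65.6852,75.5280) → (249.0637,99.6544) → (283.8994,39.4255)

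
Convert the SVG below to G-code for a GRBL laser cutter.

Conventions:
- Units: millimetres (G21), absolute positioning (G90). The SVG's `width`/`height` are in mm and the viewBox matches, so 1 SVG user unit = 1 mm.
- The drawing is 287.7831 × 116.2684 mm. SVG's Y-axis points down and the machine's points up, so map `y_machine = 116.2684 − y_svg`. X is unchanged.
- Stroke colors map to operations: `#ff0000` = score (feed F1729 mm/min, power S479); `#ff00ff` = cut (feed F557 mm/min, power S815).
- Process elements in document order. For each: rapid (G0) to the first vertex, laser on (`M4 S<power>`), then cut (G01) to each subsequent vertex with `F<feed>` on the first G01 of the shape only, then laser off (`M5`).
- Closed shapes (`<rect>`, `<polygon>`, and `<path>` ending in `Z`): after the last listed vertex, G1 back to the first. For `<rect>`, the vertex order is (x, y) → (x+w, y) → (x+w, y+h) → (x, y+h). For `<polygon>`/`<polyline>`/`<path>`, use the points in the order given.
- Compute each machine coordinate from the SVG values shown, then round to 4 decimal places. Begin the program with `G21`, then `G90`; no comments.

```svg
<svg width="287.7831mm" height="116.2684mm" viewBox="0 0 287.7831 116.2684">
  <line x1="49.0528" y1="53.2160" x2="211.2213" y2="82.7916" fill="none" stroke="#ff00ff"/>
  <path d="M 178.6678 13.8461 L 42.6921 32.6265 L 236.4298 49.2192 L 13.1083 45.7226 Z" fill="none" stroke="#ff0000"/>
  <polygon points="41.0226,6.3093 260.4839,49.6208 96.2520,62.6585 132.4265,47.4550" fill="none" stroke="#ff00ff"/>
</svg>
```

G21
G90
G0 X49.0528 Y63.0524
M4 S815
G01 X211.2213 Y33.4768 F557
M5
G0 X178.6678 Y102.4223
M4 S479
G01 X42.6921 Y83.6419 F1729
G01 X236.4298 Y67.0492
G01 X13.1083 Y70.5458
G01 X178.6678 Y102.4223
M5
G0 X41.0226 Y109.9591
M4 S815
G01 X260.4839 Y66.6476 F557
G01 X96.2520 Y53.6099
G01 X132.4265 Y68.8134
G01 X41.0226 Y109.9591
M5

viewBox `0 0 287.7831 116.2684` with mm width/height → 1 unit = 1 mm. Flip: y_m = 116.2684 − y_svg.

**Shape 1** — `<line>` line segment, stroke `#ff00ff` → cut (S815, F557). Machine vertices: (49.0528,63.0524) → (211.2213,33.4768). Open path.

**Shape 2** — `<path>` closed polygon, stroke `#ff0000` → score (S479, F1729). Machine vertices: (178.6678,102.4223) → (42.6921,83.6419) → (236.4298,67.0492) → (13.1083,70.5458) → (178.6678,102.4223). Closed: final G1 returns to the first vertex.

**Shape 3** — `<polygon>` closed polygon, stroke `#ff00ff` → cut (S815, F557). Machine vertices: (41.0226,109.9591) → (260.4839,66.6476) → (96.2520,53.6099) → (132.4265,68.8134) → (41.0226,109.9591). Closed: final G1 returns to the first vertex.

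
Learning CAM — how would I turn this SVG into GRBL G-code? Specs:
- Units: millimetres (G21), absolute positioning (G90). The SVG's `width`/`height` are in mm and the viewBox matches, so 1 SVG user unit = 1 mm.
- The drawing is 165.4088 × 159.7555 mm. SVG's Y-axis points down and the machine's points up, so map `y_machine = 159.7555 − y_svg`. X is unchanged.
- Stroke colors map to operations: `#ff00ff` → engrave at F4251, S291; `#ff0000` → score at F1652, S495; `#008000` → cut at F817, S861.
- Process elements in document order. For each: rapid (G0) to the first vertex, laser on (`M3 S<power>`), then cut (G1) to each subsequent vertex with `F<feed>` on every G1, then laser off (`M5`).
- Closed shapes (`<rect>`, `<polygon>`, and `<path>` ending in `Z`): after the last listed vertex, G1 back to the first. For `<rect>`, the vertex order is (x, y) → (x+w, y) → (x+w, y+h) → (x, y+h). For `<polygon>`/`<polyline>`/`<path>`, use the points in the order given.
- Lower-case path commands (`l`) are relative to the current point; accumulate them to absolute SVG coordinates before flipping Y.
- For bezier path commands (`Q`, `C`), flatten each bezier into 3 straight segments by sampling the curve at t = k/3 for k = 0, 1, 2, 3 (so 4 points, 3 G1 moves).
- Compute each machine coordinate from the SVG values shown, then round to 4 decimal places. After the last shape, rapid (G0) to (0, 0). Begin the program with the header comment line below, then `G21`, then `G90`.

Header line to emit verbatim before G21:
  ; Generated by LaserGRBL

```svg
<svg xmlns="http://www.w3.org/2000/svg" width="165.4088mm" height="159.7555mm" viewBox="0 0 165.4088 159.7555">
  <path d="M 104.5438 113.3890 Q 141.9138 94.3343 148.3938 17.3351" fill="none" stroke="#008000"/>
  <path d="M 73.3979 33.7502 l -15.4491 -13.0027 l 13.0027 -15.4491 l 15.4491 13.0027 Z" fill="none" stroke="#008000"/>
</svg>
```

1 u = 1 mm; y_m = 159.7555 − y.

[1] `<path>` quadratic bezier, #008000→cut S861 F817: (104.5438,46.3665) → (126.0249,65.5079) → (140.6416,97.5259) → (148.3938,142.4204)

[2] `<path>` regular polygon, #008000→cut S861 F817: (73.3979,126.0053) → (57.9488,139.0080) → (70.9515,154.4571) → (86.4006,141.4544) → (73.3979,126.0053) (closed)

; Generated by LaserGRBL
G21
G90
G0 X104.5438 Y46.3665
M3 S861
G1 X126.0249 Y65.5079 F817
G1 X140.6416 Y97.5259 F817
G1 X148.3938 Y142.4204 F817
M5
G0 X73.3979 Y126.0053
M3 S861
G1 X57.9488 Y139.0080 F817
G1 X70.9515 Y154.4571 F817
G1 X86.4006 Y141.4544 F817
G1 X73.3979 Y126.0053 F817
M5
G0 X0.0000 Y0.0000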